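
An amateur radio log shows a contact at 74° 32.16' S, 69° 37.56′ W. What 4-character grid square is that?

Add 180° to longitude and 90° to latitude: 110.37, 15.46.
Field: lon ⌊110.37/20⌋ = 5 → F; lat ⌊15.46/10⌋ = 1 → B.
Square: lon ⌊10.37/2⌋ = 5; lat ⌊5.46/1⌋ = 5.

FB55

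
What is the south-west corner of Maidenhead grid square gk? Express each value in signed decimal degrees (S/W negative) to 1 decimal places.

Field G=6, K=10: +6·20° lon, +10·10° lat → SW at lon -60°, lat 10°.
latitude 10.0, longitude -60.0.

10.0, -60.0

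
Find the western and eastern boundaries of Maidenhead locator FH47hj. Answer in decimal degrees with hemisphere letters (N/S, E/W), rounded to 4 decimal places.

71.4167° W, 71.3333° W

Field F=5, H=7: +5·20° lon, +7·10° lat → SW at lon -80°, lat -20°.
Square 4, 7: +4·2° lon, +7·1° lat → SW at lon -72°, lat -13°.
Subsquare h=7, j=9: +7·0.0833333° lon, +9·0.0416667° lat → SW at lon -71.4167°, lat -12.625°.
Cell spans 0.0833333° lon × 0.0416667° lat.
west 71.4167° W, east 71.3333° W.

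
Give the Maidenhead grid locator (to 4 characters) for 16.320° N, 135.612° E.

PK76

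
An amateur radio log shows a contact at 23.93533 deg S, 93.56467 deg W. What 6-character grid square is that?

EG36fb

Offset from 180°W / 90°S: lon 86.4353°, lat 66.0647°.
Field: 86.4353/20 → 4 → E, 66.0647/10 → 6 → G; chars EG.
Square: 6.4353/2 → 3, 6.0647/1 → 6; chars 36.
Subsquare: 0.4353/0.0833333 → 5 → f, 0.0647/0.0416667 → 1 → b; chars fb.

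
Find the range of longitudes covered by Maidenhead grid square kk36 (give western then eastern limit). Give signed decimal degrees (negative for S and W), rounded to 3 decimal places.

26.000, 28.000

Field K=10, K=10: +10·20° lon, +10·10° lat → SW at lon 20°, lat 10°.
Square 3, 6: +3·2° lon, +6·1° lat → SW at lon 26°, lat 16°.
Cell spans 2° lon × 1° lat.
west 26.000, east 28.000.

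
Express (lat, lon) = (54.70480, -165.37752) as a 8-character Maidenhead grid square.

Add 180° to longitude and 90° to latitude: 14.62248, 144.70480.
Field (20°×10°, letters A–R): 14.62248/20 → 0 → A, 144.70480/10 → 14 → O; chars AO.
Square (2°×1°, digits 0–9): 14.62248/2 → 7, 4.70480/1 → 4; chars 74.
Subsquare (5′×2.5′, letters a–x): 0.62248/0.0833333 → 7 → h, 0.70480/0.0416667 → 16 → q; chars hq.
Extended square (30″×15″, digits 0–9): 0.03915/0.00833333 → 4, 0.03813/0.00416667 → 9; chars 49.

AO74hq49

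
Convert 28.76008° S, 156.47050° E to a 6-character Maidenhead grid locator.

QG81ff

Offset from 180°W / 90°S: lon 336.4705°, lat 61.2399°.
Field: lon ⌊336.4705/20⌋ = 16 → Q; lat ⌊61.2399/10⌋ = 6 → G.
Square: lon ⌊16.4705/2⌋ = 8; lat ⌊1.2399/1⌋ = 1.
Subsquare: lon ⌊0.4705/0.0833333⌋ = 5 → f; lat ⌊0.2399/0.0416667⌋ = 5 → f.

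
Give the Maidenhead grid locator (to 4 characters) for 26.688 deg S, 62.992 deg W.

FG83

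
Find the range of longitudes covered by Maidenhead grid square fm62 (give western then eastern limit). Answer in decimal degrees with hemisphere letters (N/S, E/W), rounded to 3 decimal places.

Field F=5, M=12: +5·20° lon, +12·10° lat → SW at lon -80°, lat 30°.
Square 6, 2: +6·2° lon, +2·1° lat → SW at lon -68°, lat 32°.
Cell spans 2° lon × 1° lat.
west 68.000° W, east 66.000° W.

68.000° W, 66.000° W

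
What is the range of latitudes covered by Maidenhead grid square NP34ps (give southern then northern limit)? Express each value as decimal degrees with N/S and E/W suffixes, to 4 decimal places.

Field N=13, P=15: +13·20° lon, +15·10° lat → SW at lon 80°, lat 60°.
Square 3, 4: +3·2° lon, +4·1° lat → SW at lon 86°, lat 64°.
Subsquare p=15, s=18: +15·0.0833333° lon, +18·0.0416667° lat → SW at lon 87.25°, lat 64.75°.
Cell spans 0.0833333° lon × 0.0416667° lat.
south 64.7500° N, north 64.7917° N.

64.7500° N, 64.7917° N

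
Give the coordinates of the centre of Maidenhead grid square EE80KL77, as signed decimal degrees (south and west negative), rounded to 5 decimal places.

-49.51042, -83.10417

Field E=4, E=4: +4·20° lon, +4·10° lat → SW at lon -100°, lat -50°.
Square 8, 0: +8·2° lon, +0·1° lat → SW at lon -84°, lat -50°.
Subsquare k=10, l=11: +10·0.0833333° lon, +11·0.0416667° lat → SW at lon -83.1667°, lat -49.5417°.
Extended square 7, 7: +7·0.00833333° lon, +7·0.00416667° lat → SW at lon -83.1083°, lat -49.5125°.
Cell spans 0.00833333° lon × 0.00416667° lat. Centre is SW corner plus half of each.
latitude -49.51042, longitude -83.10417.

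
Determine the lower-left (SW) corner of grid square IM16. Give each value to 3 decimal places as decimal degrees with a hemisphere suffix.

36.000° N, 18.000° W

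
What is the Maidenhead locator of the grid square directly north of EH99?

EI90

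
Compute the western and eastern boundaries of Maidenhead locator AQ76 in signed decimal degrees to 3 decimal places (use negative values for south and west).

-166.000, -164.000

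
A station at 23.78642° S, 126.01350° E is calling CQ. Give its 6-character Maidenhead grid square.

Add 180° to longitude and 90° to latitude: 306.0135, 66.2136.
Field (20°×10°, letters A–R): lon ⌊306.0135/20⌋ = 15 → P; lat ⌊66.2136/10⌋ = 6 → G.
Square (2°×1°, digits 0–9): lon ⌊6.0135/2⌋ = 3; lat ⌊6.2136/1⌋ = 6.
Subsquare (5′×2.5′, letters a–x): lon ⌊0.0135/0.0833333⌋ = 0 → a; lat ⌊0.2136/0.0416667⌋ = 5 → f.

PG36af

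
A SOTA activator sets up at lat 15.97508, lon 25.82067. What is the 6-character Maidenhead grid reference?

KK25vx

Add 180° to longitude and 90° to latitude: 205.8207, 105.9751.
Field: lon ⌊205.8207/20⌋ = 10 → K; lat ⌊105.9751/10⌋ = 10 → K.
Square: lon ⌊5.8207/2⌋ = 2; lat ⌊5.9751/1⌋ = 5.
Subsquare: lon ⌊1.8207/0.0833333⌋ = 21 → v; lat ⌊0.9751/0.0416667⌋ = 23 → x.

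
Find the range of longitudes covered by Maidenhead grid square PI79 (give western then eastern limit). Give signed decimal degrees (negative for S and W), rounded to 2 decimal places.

134.00, 136.00

Field P=15, I=8: +15·20° lon, +8·10° lat → SW at lon 120°, lat -10°.
Square 7, 9: +7·2° lon, +9·1° lat → SW at lon 134°, lat -1°.
Cell spans 2° lon × 1° lat.
west 134.00, east 136.00.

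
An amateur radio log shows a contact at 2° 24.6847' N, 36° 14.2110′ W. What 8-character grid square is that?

HJ12vj18

Shift to the Maidenhead origin (180°W, 90°S): lon 143.76315, lat 92.41141.
Field: lon ⌊143.76315/20⌋ = 7 → H; lat ⌊92.41141/10⌋ = 9 → J.
Square: lon ⌊3.76315/2⌋ = 1; lat ⌊2.41141/1⌋ = 2.
Subsquare: lon ⌊1.76315/0.0833333⌋ = 21 → v; lat ⌊0.41141/0.0416667⌋ = 9 → j.
Extended square: lon ⌊0.01315/0.00833333⌋ = 1; lat ⌊0.03641/0.00416667⌋ = 8.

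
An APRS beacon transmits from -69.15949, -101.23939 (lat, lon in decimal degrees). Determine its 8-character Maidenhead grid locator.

Shift to the Maidenhead origin (180°W, 90°S): lon 78.76061, lat 20.84051.
Field (20°×10°, letters A–R): lon ⌊78.76061/20⌋ = 3 → D; lat ⌊20.84051/10⌋ = 2 → C.
Square (2°×1°, digits 0–9): lon ⌊18.76061/2⌋ = 9; lat ⌊0.84051/1⌋ = 0.
Subsquare (5′×2.5′, letters a–x): lon ⌊0.76061/0.0833333⌋ = 9 → j; lat ⌊0.84051/0.0416667⌋ = 20 → u.
Extended square (30″×15″, digits 0–9): lon ⌊0.01061/0.00833333⌋ = 1; lat ⌊0.00718/0.00416667⌋ = 1.

DC90ju11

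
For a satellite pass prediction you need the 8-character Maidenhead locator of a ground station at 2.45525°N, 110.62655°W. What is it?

DJ42qk49

Add 180° to longitude and 90° to latitude: 69.37345, 92.45525.
Field: lon ⌊69.37345/20⌋ = 3 → D; lat ⌊92.45525/10⌋ = 9 → J.
Square: lon ⌊9.37345/2⌋ = 4; lat ⌊2.45525/1⌋ = 2.
Subsquare: lon ⌊1.37345/0.0833333⌋ = 16 → q; lat ⌊0.45525/0.0416667⌋ = 10 → k.
Extended square: lon ⌊0.04012/0.00833333⌋ = 4; lat ⌊0.03858/0.00416667⌋ = 9.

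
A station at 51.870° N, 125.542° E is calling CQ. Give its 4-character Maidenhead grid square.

Add 180° to longitude and 90° to latitude: 305.54, 141.87.
Field: 305.54/20 → 15 → P, 141.87/10 → 14 → O; chars PO.
Square: 5.54/2 → 2, 1.87/1 → 1; chars 21.

PO21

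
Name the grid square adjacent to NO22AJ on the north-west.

NO12xk

Longitude subsquare a = 0; −1 → -1, wraps to 23 = x, carry into square.
Longitude square 2; −1 → 1.
Latitude subsquare j = 9; +1 → 10 = k.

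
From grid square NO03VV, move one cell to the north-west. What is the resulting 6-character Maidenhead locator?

NO03uw

Longitude subsquare v = 21; −1 → 20 = u.
Latitude subsquare v = 21; +1 → 22 = w.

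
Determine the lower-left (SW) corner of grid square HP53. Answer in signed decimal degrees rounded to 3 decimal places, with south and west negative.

63.000, -30.000

Field H=7, P=15: +7·20° lon, +15·10° lat → SW at lon -40°, lat 60°.
Square 5, 3: +5·2° lon, +3·1° lat → SW at lon -30°, lat 63°.
latitude 63.000, longitude -30.000.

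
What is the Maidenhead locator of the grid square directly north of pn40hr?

Latitude subsquare r = 17; +1 → 18 = s.
The longitude characters are unchanged.

PN40hs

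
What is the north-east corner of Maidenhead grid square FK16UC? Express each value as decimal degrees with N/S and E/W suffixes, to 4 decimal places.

Field F=5, K=10: +5·20° lon, +10·10° lat → SW at lon -80°, lat 10°.
Square 1, 6: +1·2° lon, +6·1° lat → SW at lon -78°, lat 16°.
Subsquare u=20, c=2: +20·0.0833333° lon, +2·0.0416667° lat → SW at lon -76.3333°, lat 16.0833°.
Cell spans 0.0833333° lon × 0.0416667° lat. NE corner is SW corner plus one full cell.
latitude 16.1250° N, longitude 76.2500° W.

16.1250° N, 76.2500° W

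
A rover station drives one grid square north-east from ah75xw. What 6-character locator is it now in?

Longitude subsquare x = 23; +1 → 24, wraps to 0 = a, carry into square.
Longitude square 7; +1 → 8.
Latitude subsquare w = 22; +1 → 23 = x.

AH85ax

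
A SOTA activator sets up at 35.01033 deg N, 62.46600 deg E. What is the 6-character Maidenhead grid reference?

MM15fa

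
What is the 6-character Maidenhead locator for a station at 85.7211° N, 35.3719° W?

HR25hr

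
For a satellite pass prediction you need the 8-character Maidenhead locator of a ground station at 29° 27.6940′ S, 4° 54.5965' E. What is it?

JG20km99

Add 180° to longitude and 90° to latitude: 184.90994, 60.53843.
Field (20°×10°, letters A–R): lon ⌊184.90994/20⌋ = 9 → J; lat ⌊60.53843/10⌋ = 6 → G.
Square (2°×1°, digits 0–9): lon ⌊4.90994/2⌋ = 2; lat ⌊0.53843/1⌋ = 0.
Subsquare (5′×2.5′, letters a–x): lon ⌊0.90994/0.0833333⌋ = 10 → k; lat ⌊0.53843/0.0416667⌋ = 12 → m.
Extended square (30″×15″, digits 0–9): lon ⌊0.07661/0.00833333⌋ = 9; lat ⌊0.03843/0.00416667⌋ = 9.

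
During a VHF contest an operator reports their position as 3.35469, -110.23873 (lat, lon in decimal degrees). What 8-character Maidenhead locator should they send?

DJ43vi15

Offset from 180°W / 90°S: lon 69.76127°, lat 93.35469°.
Field: 69.76127/20 → 3 → D, 93.35469/10 → 9 → J; chars DJ.
Square: 9.76127/2 → 4, 3.35469/1 → 3; chars 43.
Subsquare: 1.76127/0.0833333 → 21 → v, 0.35469/0.0416667 → 8 → i; chars vi.
Extended square: 0.01127/0.00833333 → 1, 0.02136/0.00416667 → 5; chars 15.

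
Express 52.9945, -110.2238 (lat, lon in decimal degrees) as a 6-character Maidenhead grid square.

DO42vx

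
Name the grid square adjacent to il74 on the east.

IL84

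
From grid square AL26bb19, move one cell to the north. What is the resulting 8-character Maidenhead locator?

Latitude extended square 9; +1 → 10, wraps to 0, carry into subsquare.
Latitude subsquare b = 1; +1 → 2 = c.
The longitude characters are unchanged.

AL26bc10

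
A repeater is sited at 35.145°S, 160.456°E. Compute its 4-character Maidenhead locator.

RF04

Shift to the Maidenhead origin (180°W, 90°S): lon 340.46, lat 54.85.
Field: 340.46/20 → 17 → R, 54.85/10 → 5 → F; chars RF.
Square: 0.46/2 → 0, 4.85/1 → 4; chars 04.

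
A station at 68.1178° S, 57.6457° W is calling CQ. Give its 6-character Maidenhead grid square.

GC11ev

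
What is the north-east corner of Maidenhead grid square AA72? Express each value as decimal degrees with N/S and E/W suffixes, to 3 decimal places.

87.000° S, 164.000° W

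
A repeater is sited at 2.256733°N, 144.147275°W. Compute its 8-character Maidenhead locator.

BJ72wg21

Add 180° to longitude and 90° to latitude: 35.85272, 92.25673.
Field (20°×10°, letters A–R): 35.85272/20 → 1 → B, 92.25673/10 → 9 → J; chars BJ.
Square (2°×1°, digits 0–9): 15.85272/2 → 7, 2.25673/1 → 2; chars 72.
Subsquare (5′×2.5′, letters a–x): 1.85272/0.0833333 → 22 → w, 0.25673/0.0416667 → 6 → g; chars wg.
Extended square (30″×15″, digits 0–9): 0.01939/0.00833333 → 2, 0.00673/0.00416667 → 1; chars 21.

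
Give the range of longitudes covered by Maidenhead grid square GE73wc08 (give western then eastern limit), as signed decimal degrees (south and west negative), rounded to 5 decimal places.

-44.16667, -44.15833

Field G=6, E=4: +6·20° lon, +4·10° lat → SW at lon -60°, lat -50°.
Square 7, 3: +7·2° lon, +3·1° lat → SW at lon -46°, lat -47°.
Subsquare w=22, c=2: +22·0.0833333° lon, +2·0.0416667° lat → SW at lon -44.1667°, lat -46.9167°.
Extended square 0, 8: +0·0.00833333° lon, +8·0.00416667° lat → SW at lon -44.1667°, lat -46.8833°.
Cell spans 0.00833333° lon × 0.00416667° lat.
west -44.16667, east -44.15833.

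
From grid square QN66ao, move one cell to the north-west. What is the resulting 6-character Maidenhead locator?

QN56xp

Longitude subsquare a = 0; −1 → -1, wraps to 23 = x, carry into square.
Longitude square 6; −1 → 5.
Latitude subsquare o = 14; +1 → 15 = p.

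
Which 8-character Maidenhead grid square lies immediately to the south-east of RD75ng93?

Longitude extended square 9; +1 → 10, wraps to 0, carry into subsquare.
Longitude subsquare n = 13; +1 → 14 = o.
Latitude extended square 3; −1 → 2.

RD75og02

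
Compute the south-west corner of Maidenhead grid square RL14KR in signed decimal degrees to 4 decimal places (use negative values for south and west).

24.7083, 162.8333

Field R=17, L=11: +17·20° lon, +11·10° lat → SW at lon 160°, lat 20°.
Square 1, 4: +1·2° lon, +4·1° lat → SW at lon 162°, lat 24°.
Subsquare k=10, r=17: +10·0.0833333° lon, +17·0.0416667° lat → SW at lon 162.833°, lat 24.7083°.
latitude 24.7083, longitude 162.8333.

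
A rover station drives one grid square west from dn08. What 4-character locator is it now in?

CN98

Longitude square 0; −1 → -1, wraps to 9, carry into field.
Longitude field D = 3; −1 → 2 = C.
The latitude characters are unchanged.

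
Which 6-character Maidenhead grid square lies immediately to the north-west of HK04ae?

GK94xf

Longitude subsquare a = 0; −1 → -1, wraps to 23 = x, carry into square.
Longitude square 0; −1 → -1, wraps to 9, carry into field.
Longitude field H = 7; −1 → 6 = G.
Latitude subsquare e = 4; +1 → 5 = f.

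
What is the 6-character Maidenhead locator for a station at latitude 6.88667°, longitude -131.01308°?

CJ46lv

Add 180° to longitude and 90° to latitude: 48.9869, 96.8867.
Field: lon ⌊48.9869/20⌋ = 2 → C; lat ⌊96.8867/10⌋ = 9 → J.
Square: lon ⌊8.9869/2⌋ = 4; lat ⌊6.8867/1⌋ = 6.
Subsquare: lon ⌊0.9869/0.0833333⌋ = 11 → l; lat ⌊0.8867/0.0416667⌋ = 21 → v.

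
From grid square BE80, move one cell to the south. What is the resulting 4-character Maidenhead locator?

Latitude square 0; −1 → -1, wraps to 9, carry into field.
Latitude field E = 4; −1 → 3 = D.
The longitude characters are unchanged.

BD89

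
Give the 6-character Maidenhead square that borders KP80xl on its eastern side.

Longitude subsquare x = 23; +1 → 24, wraps to 0 = a, carry into square.
Longitude square 8; +1 → 9.
The latitude characters are unchanged.

KP90al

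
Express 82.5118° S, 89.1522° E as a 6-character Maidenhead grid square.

NA47nl

Add 180° to longitude and 90° to latitude: 269.1522, 7.4882.
Field: lon ⌊269.1522/20⌋ = 13 → N; lat ⌊7.4882/10⌋ = 0 → A.
Square: lon ⌊9.1522/2⌋ = 4; lat ⌊7.4882/1⌋ = 7.
Subsquare: lon ⌊1.1522/0.0833333⌋ = 13 → n; lat ⌊0.4882/0.0416667⌋ = 11 → l.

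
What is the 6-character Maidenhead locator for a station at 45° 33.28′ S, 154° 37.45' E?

Offset from 180°W / 90°S: lon 334.6242°, lat 44.4453°.
Field (20°×10°, letters A–R): 334.6242/20 → 16 → Q, 44.4453/10 → 4 → E; chars QE.
Square (2°×1°, digits 0–9): 14.6242/2 → 7, 4.4453/1 → 4; chars 74.
Subsquare (5′×2.5′, letters a–x): 0.6242/0.0833333 → 7 → h, 0.4453/0.0416667 → 10 → k; chars hk.

QE74hk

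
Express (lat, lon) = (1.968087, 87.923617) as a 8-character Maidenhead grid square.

Shift to the Maidenhead origin (180°W, 90°S): lon 267.92362, lat 91.96809.
Field: 267.92362/20 → 13 → N, 91.96809/10 → 9 → J; chars NJ.
Square: 7.92362/2 → 3, 1.96809/1 → 1; chars 31.
Subsquare: 1.92362/0.0833333 → 23 → x, 0.96809/0.0416667 → 23 → x; chars xx.
Extended square: 0.00695/0.00833333 → 0, 0.00975/0.00416667 → 2; chars 02.

NJ31xx02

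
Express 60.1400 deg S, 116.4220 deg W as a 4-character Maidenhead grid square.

Offset from 180°W / 90°S: lon 63.58°, lat 29.86°.
Field: 63.58/20 → 3 → D, 29.86/10 → 2 → C; chars DC.
Square: 3.58/2 → 1, 9.86/1 → 9; chars 19.

DC19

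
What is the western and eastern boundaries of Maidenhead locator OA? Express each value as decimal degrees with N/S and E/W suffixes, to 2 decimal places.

100.00° E, 120.00° E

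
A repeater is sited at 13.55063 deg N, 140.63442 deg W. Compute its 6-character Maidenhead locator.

BK93qn

Offset from 180°W / 90°S: lon 39.3656°, lat 103.5506°.
Field (20°×10°, letters A–R): 39.3656/20 → 1 → B, 103.5506/10 → 10 → K; chars BK.
Square (2°×1°, digits 0–9): 19.3656/2 → 9, 3.5506/1 → 3; chars 93.
Subsquare (5′×2.5′, letters a–x): 1.3656/0.0833333 → 16 → q, 0.5506/0.0416667 → 13 → n; chars qn.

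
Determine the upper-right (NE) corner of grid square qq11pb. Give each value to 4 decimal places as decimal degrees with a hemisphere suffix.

71.0833° N, 143.3333° E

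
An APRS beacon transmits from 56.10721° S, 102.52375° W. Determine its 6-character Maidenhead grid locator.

Add 180° to longitude and 90° to latitude: 77.4762, 33.8928.
Field: lon ⌊77.4762/20⌋ = 3 → D; lat ⌊33.8928/10⌋ = 3 → D.
Square: lon ⌊17.4762/2⌋ = 8; lat ⌊3.8928/1⌋ = 3.
Subsquare: lon ⌊1.4762/0.0833333⌋ = 17 → r; lat ⌊0.8928/0.0416667⌋ = 21 → v.

DD83rv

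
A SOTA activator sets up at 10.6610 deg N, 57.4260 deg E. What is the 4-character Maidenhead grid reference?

Add 180° to longitude and 90° to latitude: 237.43, 100.66.
Field: 237.43/20 → 11 → L, 100.66/10 → 10 → K; chars LK.
Square: 17.43/2 → 8, 0.66/1 → 0; chars 80.

LK80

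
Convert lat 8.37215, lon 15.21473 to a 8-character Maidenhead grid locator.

JJ78oi59

Offset from 180°W / 90°S: lon 195.21473°, lat 98.37215°.
Field: 195.21473/20 → 9 → J, 98.37215/10 → 9 → J; chars JJ.
Square: 15.21473/2 → 7, 8.37215/1 → 8; chars 78.
Subsquare: 1.21473/0.0833333 → 14 → o, 0.37215/0.0416667 → 8 → i; chars oi.
Extended square: 0.04806/0.00833333 → 5, 0.03882/0.00416667 → 9; chars 59.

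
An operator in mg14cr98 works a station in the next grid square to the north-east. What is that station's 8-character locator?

MG14dr09

Longitude extended square 9; +1 → 10, wraps to 0, carry into subsquare.
Longitude subsquare c = 2; +1 → 3 = d.
Latitude extended square 8; +1 → 9.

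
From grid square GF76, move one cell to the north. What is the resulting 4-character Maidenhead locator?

Latitude square 6; +1 → 7.
The longitude characters are unchanged.

GF77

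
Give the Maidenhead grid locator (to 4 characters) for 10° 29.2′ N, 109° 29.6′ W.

DK50

Shift to the Maidenhead origin (180°W, 90°S): lon 70.51, lat 100.49.
Field (20°×10°, letters A–R): lon ⌊70.51/20⌋ = 3 → D; lat ⌊100.49/10⌋ = 10 → K.
Square (2°×1°, digits 0–9): lon ⌊10.51/2⌋ = 5; lat ⌊0.49/1⌋ = 0.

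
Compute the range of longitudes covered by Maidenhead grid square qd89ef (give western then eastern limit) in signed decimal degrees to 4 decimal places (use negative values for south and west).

Field Q=16, D=3: +16·20° lon, +3·10° lat → SW at lon 140°, lat -60°.
Square 8, 9: +8·2° lon, +9·1° lat → SW at lon 156°, lat -51°.
Subsquare e=4, f=5: +4·0.0833333° lon, +5·0.0416667° lat → SW at lon 156.333°, lat -50.7917°.
Cell spans 0.0833333° lon × 0.0416667° lat.
west 156.3333, east 156.4167.

156.3333, 156.4167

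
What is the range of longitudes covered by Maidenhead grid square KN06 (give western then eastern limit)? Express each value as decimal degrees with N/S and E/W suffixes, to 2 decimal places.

20.00° E, 22.00° E

Field K=10, N=13: +10·20° lon, +13·10° lat → SW at lon 20°, lat 40°.
Square 0, 6: +0·2° lon, +6·1° lat → SW at lon 20°, lat 46°.
Cell spans 2° lon × 1° lat.
west 20.00° E, east 22.00° E.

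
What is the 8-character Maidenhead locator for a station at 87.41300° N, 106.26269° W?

Add 180° to longitude and 90° to latitude: 73.73731, 177.41300.
Field: lon ⌊73.73731/20⌋ = 3 → D; lat ⌊177.41300/10⌋ = 17 → R.
Square: lon ⌊13.73731/2⌋ = 6; lat ⌊7.41300/1⌋ = 7.
Subsquare: lon ⌊1.73731/0.0833333⌋ = 20 → u; lat ⌊0.41300/0.0416667⌋ = 9 → j.
Extended square: lon ⌊0.07064/0.00833333⌋ = 8; lat ⌊0.03800/0.00416667⌋ = 9.

DR67uj89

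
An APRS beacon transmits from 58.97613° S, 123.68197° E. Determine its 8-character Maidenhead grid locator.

Shift to the Maidenhead origin (180°W, 90°S): lon 303.68197, lat 31.02387.
Field (20°×10°, letters A–R): 303.68197/20 → 15 → P, 31.02387/10 → 3 → D; chars PD.
Square (2°×1°, digits 0–9): 3.68197/2 → 1, 1.02387/1 → 1; chars 11.
Subsquare (5′×2.5′, letters a–x): 1.68197/0.0833333 → 20 → u, 0.02387/0.0416667 → 0 → a; chars ua.
Extended square (30″×15″, digits 0–9): 0.01530/0.00833333 → 1, 0.02387/0.00416667 → 5; chars 15.

PD11ua15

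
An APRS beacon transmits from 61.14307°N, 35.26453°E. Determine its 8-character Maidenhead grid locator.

KP71pd14

Offset from 180°W / 90°S: lon 215.26453°, lat 151.14307°.
Field (20°×10°, letters A–R): 215.26453/20 → 10 → K, 151.14307/10 → 15 → P; chars KP.
Square (2°×1°, digits 0–9): 15.26453/2 → 7, 1.14307/1 → 1; chars 71.
Subsquare (5′×2.5′, letters a–x): 1.26453/0.0833333 → 15 → p, 0.14307/0.0416667 → 3 → d; chars pd.
Extended square (30″×15″, digits 0–9): 0.01453/0.00833333 → 1, 0.01807/0.00416667 → 4; chars 14.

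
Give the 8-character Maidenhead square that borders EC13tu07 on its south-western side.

EC13su96

Longitude extended square 0; −1 → -1, wraps to 9, carry into subsquare.
Longitude subsquare t = 19; −1 → 18 = s.
Latitude extended square 7; −1 → 6.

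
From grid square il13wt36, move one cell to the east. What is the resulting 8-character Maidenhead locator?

IL13wt46

Longitude extended square 3; +1 → 4.
The latitude characters are unchanged.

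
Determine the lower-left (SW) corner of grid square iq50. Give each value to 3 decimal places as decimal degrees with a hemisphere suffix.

70.000° N, 10.000° W

Field I=8, Q=16: +8·20° lon, +16·10° lat → SW at lon -20°, lat 70°.
Square 5, 0: +5·2° lon, +0·1° lat → SW at lon -10°, lat 70°.
latitude 70.000° N, longitude 10.000° W.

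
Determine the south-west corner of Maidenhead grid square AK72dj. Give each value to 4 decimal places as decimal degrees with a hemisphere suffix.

12.3750° N, 165.7500° W

Field A=0, K=10: +0·20° lon, +10·10° lat → SW at lon -180°, lat 10°.
Square 7, 2: +7·2° lon, +2·1° lat → SW at lon -166°, lat 12°.
Subsquare d=3, j=9: +3·0.0833333° lon, +9·0.0416667° lat → SW at lon -165.75°, lat 12.375°.
latitude 12.3750° N, longitude 165.7500° W.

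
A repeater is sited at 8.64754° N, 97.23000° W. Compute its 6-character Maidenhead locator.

EJ18jp

Shift to the Maidenhead origin (180°W, 90°S): lon 82.7700, lat 98.6475.
Field (20°×10°, letters A–R): lon ⌊82.7700/20⌋ = 4 → E; lat ⌊98.6475/10⌋ = 9 → J.
Square (2°×1°, digits 0–9): lon ⌊2.7700/2⌋ = 1; lat ⌊8.6475/1⌋ = 8.
Subsquare (5′×2.5′, letters a–x): lon ⌊0.7700/0.0833333⌋ = 9 → j; lat ⌊0.6475/0.0416667⌋ = 15 → p.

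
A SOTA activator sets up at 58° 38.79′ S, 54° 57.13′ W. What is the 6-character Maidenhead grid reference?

Offset from 180°W / 90°S: lon 125.0478°, lat 31.3535°.
Field: lon ⌊125.0478/20⌋ = 6 → G; lat ⌊31.3535/10⌋ = 3 → D.
Square: lon ⌊5.0478/2⌋ = 2; lat ⌊1.3535/1⌋ = 1.
Subsquare: lon ⌊1.0478/0.0833333⌋ = 12 → m; lat ⌊0.3535/0.0416667⌋ = 8 → i.

GD21mi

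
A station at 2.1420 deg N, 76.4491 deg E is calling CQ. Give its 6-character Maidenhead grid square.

MJ82fd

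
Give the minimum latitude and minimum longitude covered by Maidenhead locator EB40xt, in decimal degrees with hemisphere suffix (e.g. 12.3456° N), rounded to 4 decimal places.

Field E=4, B=1: +4·20° lon, +1·10° lat → SW at lon -100°, lat -80°.
Square 4, 0: +4·2° lon, +0·1° lat → SW at lon -92°, lat -80°.
Subsquare x=23, t=19: +23·0.0833333° lon, +19·0.0416667° lat → SW at lon -90.0833°, lat -79.2083°.
latitude 79.2083° S, longitude 90.0833° W.

79.2083° S, 90.0833° W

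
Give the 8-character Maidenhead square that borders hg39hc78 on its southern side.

HG39hc77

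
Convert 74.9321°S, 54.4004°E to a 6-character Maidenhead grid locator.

Add 180° to longitude and 90° to latitude: 234.4004, 15.0679.
Field: 234.4004/20 → 11 → L, 15.0679/10 → 1 → B; chars LB.
Square: 14.4004/2 → 7, 5.0679/1 → 5; chars 75.
Subsquare: 0.4004/0.0833333 → 4 → e, 0.0679/0.0416667 → 1 → b; chars eb.

LB75eb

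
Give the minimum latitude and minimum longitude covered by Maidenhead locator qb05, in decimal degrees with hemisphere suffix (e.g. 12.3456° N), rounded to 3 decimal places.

75.000° S, 140.000° E

Field Q=16, B=1: +16·20° lon, +1·10° lat → SW at lon 140°, lat -80°.
Square 0, 5: +0·2° lon, +5·1° lat → SW at lon 140°, lat -75°.
latitude 75.000° S, longitude 140.000° E.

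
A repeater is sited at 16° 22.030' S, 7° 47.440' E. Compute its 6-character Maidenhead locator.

JH33vp

Add 180° to longitude and 90° to latitude: 187.7907, 73.6328.
Field: lon ⌊187.7907/20⌋ = 9 → J; lat ⌊73.6328/10⌋ = 7 → H.
Square: lon ⌊7.7907/2⌋ = 3; lat ⌊3.6328/1⌋ = 3.
Subsquare: lon ⌊1.7907/0.0833333⌋ = 21 → v; lat ⌊0.6328/0.0416667⌋ = 15 → p.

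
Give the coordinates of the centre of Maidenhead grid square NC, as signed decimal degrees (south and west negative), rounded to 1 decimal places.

Field N=13, C=2: +13·20° lon, +2·10° lat → SW at lon 80°, lat -70°.
Cell spans 20° lon × 10° lat. Centre is SW corner plus half of each.
latitude -65.0, longitude 90.0.

-65.0, 90.0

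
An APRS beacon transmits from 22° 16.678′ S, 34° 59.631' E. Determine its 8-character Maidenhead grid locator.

Shift to the Maidenhead origin (180°W, 90°S): lon 214.99385, lat 67.72203.
Field (20°×10°, letters A–R): lon ⌊214.99385/20⌋ = 10 → K; lat ⌊67.72203/10⌋ = 6 → G.
Square (2°×1°, digits 0–9): lon ⌊14.99385/2⌋ = 7; lat ⌊7.72203/1⌋ = 7.
Subsquare (5′×2.5′, letters a–x): lon ⌊0.99385/0.0833333⌋ = 11 → l; lat ⌊0.72203/0.0416667⌋ = 17 → r.
Extended square (30″×15″, digits 0–9): lon ⌊0.07718/0.00833333⌋ = 9; lat ⌊0.01370/0.00416667⌋ = 3.

KG77lr93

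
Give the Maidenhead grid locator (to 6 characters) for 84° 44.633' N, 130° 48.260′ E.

Offset from 180°W / 90°S: lon 310.8043°, lat 174.7439°.
Field: lon ⌊310.8043/20⌋ = 15 → P; lat ⌊174.7439/10⌋ = 17 → R.
Square: lon ⌊10.8043/2⌋ = 5; lat ⌊4.7439/1⌋ = 4.
Subsquare: lon ⌊0.8043/0.0833333⌋ = 9 → j; lat ⌊0.7439/0.0416667⌋ = 17 → r.

PR54jr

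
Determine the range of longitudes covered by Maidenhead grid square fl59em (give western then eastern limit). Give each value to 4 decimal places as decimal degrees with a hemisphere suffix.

69.6667° W, 69.5833° W

Field F=5, L=11: +5·20° lon, +11·10° lat → SW at lon -80°, lat 20°.
Square 5, 9: +5·2° lon, +9·1° lat → SW at lon -70°, lat 29°.
Subsquare e=4, m=12: +4·0.0833333° lon, +12·0.0416667° lat → SW at lon -69.6667°, lat 29.5°.
Cell spans 0.0833333° lon × 0.0416667° lat.
west 69.6667° W, east 69.5833° W.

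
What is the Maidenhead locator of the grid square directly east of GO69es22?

GO69es32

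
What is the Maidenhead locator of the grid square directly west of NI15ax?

NI05xx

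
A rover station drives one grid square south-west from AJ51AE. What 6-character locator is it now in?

Longitude subsquare a = 0; −1 → -1, wraps to 23 = x, carry into square.
Longitude square 5; −1 → 4.
Latitude subsquare e = 4; −1 → 3 = d.

AJ41xd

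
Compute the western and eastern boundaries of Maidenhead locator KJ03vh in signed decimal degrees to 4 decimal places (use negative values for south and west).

21.7500, 21.8333

Field K=10, J=9: +10·20° lon, +9·10° lat → SW at lon 20°, lat 0°.
Square 0, 3: +0·2° lon, +3·1° lat → SW at lon 20°, lat 3°.
Subsquare v=21, h=7: +21·0.0833333° lon, +7·0.0416667° lat → SW at lon 21.75°, lat 3.29167°.
Cell spans 0.0833333° lon × 0.0416667° lat.
west 21.7500, east 21.8333.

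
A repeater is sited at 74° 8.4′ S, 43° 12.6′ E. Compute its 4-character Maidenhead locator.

LB15

Shift to the Maidenhead origin (180°W, 90°S): lon 223.21, lat 15.86.
Field: lon ⌊223.21/20⌋ = 11 → L; lat ⌊15.86/10⌋ = 1 → B.
Square: lon ⌊3.21/2⌋ = 1; lat ⌊5.86/1⌋ = 5.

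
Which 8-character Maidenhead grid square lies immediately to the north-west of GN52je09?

Longitude extended square 0; −1 → -1, wraps to 9, carry into subsquare.
Longitude subsquare j = 9; −1 → 8 = i.
Latitude extended square 9; +1 → 10, wraps to 0, carry into subsquare.
Latitude subsquare e = 4; +1 → 5 = f.

GN52if90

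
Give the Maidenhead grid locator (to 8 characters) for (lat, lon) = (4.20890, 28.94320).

KJ44lf30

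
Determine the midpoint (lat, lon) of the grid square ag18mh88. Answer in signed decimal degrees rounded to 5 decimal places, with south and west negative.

Field A=0, G=6: +0·20° lon, +6·10° lat → SW at lon -180°, lat -30°.
Square 1, 8: +1·2° lon, +8·1° lat → SW at lon -178°, lat -22°.
Subsquare m=12, h=7: +12·0.0833333° lon, +7·0.0416667° lat → SW at lon -177°, lat -21.7083°.
Extended square 8, 8: +8·0.00833333° lon, +8·0.00416667° lat → SW at lon -176.933°, lat -21.675°.
Cell spans 0.00833333° lon × 0.00416667° lat. Centre is SW corner plus half of each.
latitude -21.67292, longitude -176.92917.

-21.67292, -176.92917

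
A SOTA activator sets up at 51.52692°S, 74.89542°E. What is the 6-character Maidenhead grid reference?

Offset from 180°W / 90°S: lon 254.8954°, lat 38.4731°.
Field: lon ⌊254.8954/20⌋ = 12 → M; lat ⌊38.4731/10⌋ = 3 → D.
Square: lon ⌊14.8954/2⌋ = 7; lat ⌊8.4731/1⌋ = 8.
Subsquare: lon ⌊0.8954/0.0833333⌋ = 10 → k; lat ⌊0.4731/0.0416667⌋ = 11 → l.

MD78kl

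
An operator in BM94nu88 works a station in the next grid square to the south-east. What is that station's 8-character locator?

BM94nu97

Longitude extended square 8; +1 → 9.
Latitude extended square 8; −1 → 7.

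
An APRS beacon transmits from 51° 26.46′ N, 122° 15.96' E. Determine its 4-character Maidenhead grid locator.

PO11

Add 180° to longitude and 90° to latitude: 302.27, 141.44.
Field (20°×10°, letters A–R): lon ⌊302.27/20⌋ = 15 → P; lat ⌊141.44/10⌋ = 14 → O.
Square (2°×1°, digits 0–9): lon ⌊2.27/2⌋ = 1; lat ⌊1.44/1⌋ = 1.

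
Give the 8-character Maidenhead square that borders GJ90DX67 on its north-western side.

GJ90dx58

Longitude extended square 6; −1 → 5.
Latitude extended square 7; +1 → 8.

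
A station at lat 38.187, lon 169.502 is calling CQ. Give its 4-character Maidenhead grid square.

RM48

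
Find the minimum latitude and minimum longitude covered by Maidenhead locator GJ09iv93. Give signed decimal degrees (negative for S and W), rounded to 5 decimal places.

9.88750, -59.25833

Field G=6, J=9: +6·20° lon, +9·10° lat → SW at lon -60°, lat 0°.
Square 0, 9: +0·2° lon, +9·1° lat → SW at lon -60°, lat 9°.
Subsquare i=8, v=21: +8·0.0833333° lon, +21·0.0416667° lat → SW at lon -59.3333°, lat 9.875°.
Extended square 9, 3: +9·0.00833333° lon, +3·0.00416667° lat → SW at lon -59.2583°, lat 9.8875°.
latitude 9.88750, longitude -59.25833.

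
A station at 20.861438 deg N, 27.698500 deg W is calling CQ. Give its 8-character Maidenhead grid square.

HL60du66

Shift to the Maidenhead origin (180°W, 90°S): lon 152.30150, lat 110.86144.
Field: 152.30150/20 → 7 → H, 110.86144/10 → 11 → L; chars HL.
Square: 12.30150/2 → 6, 0.86144/1 → 0; chars 60.
Subsquare: 0.30150/0.0833333 → 3 → d, 0.86144/0.0416667 → 20 → u; chars du.
Extended square: 0.05150/0.00833333 → 6, 0.02810/0.00416667 → 6; chars 66.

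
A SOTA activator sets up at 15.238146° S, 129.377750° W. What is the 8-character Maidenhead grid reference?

CH54hs42

Offset from 180°W / 90°S: lon 50.62225°, lat 74.76185°.
Field (20°×10°, letters A–R): lon ⌊50.62225/20⌋ = 2 → C; lat ⌊74.76185/10⌋ = 7 → H.
Square (2°×1°, digits 0–9): lon ⌊10.62225/2⌋ = 5; lat ⌊4.76185/1⌋ = 4.
Subsquare (5′×2.5′, letters a–x): lon ⌊0.62225/0.0833333⌋ = 7 → h; lat ⌊0.76185/0.0416667⌋ = 18 → s.
Extended square (30″×15″, digits 0–9): lon ⌊0.03892/0.00833333⌋ = 4; lat ⌊0.01185/0.00416667⌋ = 2.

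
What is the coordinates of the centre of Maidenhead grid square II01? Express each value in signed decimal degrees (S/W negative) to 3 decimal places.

-8.500, -19.000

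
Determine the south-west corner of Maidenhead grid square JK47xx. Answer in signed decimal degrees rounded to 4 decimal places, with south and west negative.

Field J=9, K=10: +9·20° lon, +10·10° lat → SW at lon 0°, lat 10°.
Square 4, 7: +4·2° lon, +7·1° lat → SW at lon 8°, lat 17°.
Subsquare x=23, x=23: +23·0.0833333° lon, +23·0.0416667° lat → SW at lon 9.91667°, lat 17.9583°.
latitude 17.9583, longitude 9.9167.

17.9583, 9.9167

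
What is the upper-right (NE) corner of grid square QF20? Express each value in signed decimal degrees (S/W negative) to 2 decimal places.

-39.00, 146.00

Field Q=16, F=5: +16·20° lon, +5·10° lat → SW at lon 140°, lat -40°.
Square 2, 0: +2·2° lon, +0·1° lat → SW at lon 144°, lat -40°.
Cell spans 2° lon × 1° lat. NE corner is SW corner plus one full cell.
latitude -39.00, longitude 146.00.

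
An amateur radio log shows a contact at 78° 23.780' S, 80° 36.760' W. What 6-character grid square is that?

EB91qo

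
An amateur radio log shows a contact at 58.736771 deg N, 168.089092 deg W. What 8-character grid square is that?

Add 180° to longitude and 90° to latitude: 11.91091, 148.73677.
Field: lon ⌊11.91091/20⌋ = 0 → A; lat ⌊148.73677/10⌋ = 14 → O.
Square: lon ⌊11.91091/2⌋ = 5; lat ⌊8.73677/1⌋ = 8.
Subsquare: lon ⌊1.91091/0.0833333⌋ = 22 → w; lat ⌊0.73677/0.0416667⌋ = 17 → r.
Extended square: lon ⌊0.07757/0.00833333⌋ = 9; lat ⌊0.02844/0.00416667⌋ = 6.

AO58wr96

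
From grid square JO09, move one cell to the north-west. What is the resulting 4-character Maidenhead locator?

IP90

Longitude square 0; −1 → -1, wraps to 9, carry into field.
Longitude field J = 9; −1 → 8 = I.
Latitude square 9; +1 → 10, wraps to 0, carry into field.
Latitude field O = 14; +1 → 15 = P.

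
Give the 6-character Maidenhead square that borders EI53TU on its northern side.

Latitude subsquare u = 20; +1 → 21 = v.
The longitude characters are unchanged.

EI53tv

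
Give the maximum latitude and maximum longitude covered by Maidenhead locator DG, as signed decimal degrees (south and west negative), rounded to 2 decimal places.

Field D=3, G=6: +3·20° lon, +6·10° lat → SW at lon -120°, lat -30°.
Cell spans 20° lon × 10° lat. NE corner is SW corner plus one full cell.
latitude -20.00, longitude -100.00.

-20.00, -100.00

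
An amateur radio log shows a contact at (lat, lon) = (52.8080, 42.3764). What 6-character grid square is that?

LO12et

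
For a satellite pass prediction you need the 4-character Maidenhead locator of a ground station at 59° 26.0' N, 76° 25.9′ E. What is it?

MO89

Offset from 180°W / 90°S: lon 256.43°, lat 149.43°.
Field: lon ⌊256.43/20⌋ = 12 → M; lat ⌊149.43/10⌋ = 14 → O.
Square: lon ⌊16.43/2⌋ = 8; lat ⌊9.43/1⌋ = 9.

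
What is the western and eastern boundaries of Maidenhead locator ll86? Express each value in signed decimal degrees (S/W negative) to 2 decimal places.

56.00, 58.00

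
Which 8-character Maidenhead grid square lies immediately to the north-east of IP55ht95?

Longitude extended square 9; +1 → 10, wraps to 0, carry into subsquare.
Longitude subsquare h = 7; +1 → 8 = i.
Latitude extended square 5; +1 → 6.

IP55it06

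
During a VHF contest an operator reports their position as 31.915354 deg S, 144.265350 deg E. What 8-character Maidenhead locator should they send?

Offset from 180°W / 90°S: lon 324.26535°, lat 58.08465°.
Field: lon ⌊324.26535/20⌋ = 16 → Q; lat ⌊58.08465/10⌋ = 5 → F.
Square: lon ⌊4.26535/2⌋ = 2; lat ⌊8.08465/1⌋ = 8.
Subsquare: lon ⌊0.26535/0.0833333⌋ = 3 → d; lat ⌊0.08465/0.0416667⌋ = 2 → c.
Extended square: lon ⌊0.01535/0.00833333⌋ = 1; lat ⌊0.00131/0.00416667⌋ = 0.

QF28dc10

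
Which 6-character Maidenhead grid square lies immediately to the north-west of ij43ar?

IJ33xs

Longitude subsquare a = 0; −1 → -1, wraps to 23 = x, carry into square.
Longitude square 4; −1 → 3.
Latitude subsquare r = 17; +1 → 18 = s.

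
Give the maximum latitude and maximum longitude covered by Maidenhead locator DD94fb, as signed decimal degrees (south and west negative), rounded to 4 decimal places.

-55.9167, -101.5000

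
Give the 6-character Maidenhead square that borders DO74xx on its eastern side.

Longitude subsquare x = 23; +1 → 24, wraps to 0 = a, carry into square.
Longitude square 7; +1 → 8.
The latitude characters are unchanged.

DO84ax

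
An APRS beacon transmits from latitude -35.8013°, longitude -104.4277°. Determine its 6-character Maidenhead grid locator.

DF74se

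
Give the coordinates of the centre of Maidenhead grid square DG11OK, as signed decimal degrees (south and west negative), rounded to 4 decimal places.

Field D=3, G=6: +3·20° lon, +6·10° lat → SW at lon -120°, lat -30°.
Square 1, 1: +1·2° lon, +1·1° lat → SW at lon -118°, lat -29°.
Subsquare o=14, k=10: +14·0.0833333° lon, +10·0.0416667° lat → SW at lon -116.833°, lat -28.5833°.
Cell spans 0.0833333° lon × 0.0416667° lat. Centre is SW corner plus half of each.
latitude -28.5625, longitude -116.7917.

-28.5625, -116.7917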